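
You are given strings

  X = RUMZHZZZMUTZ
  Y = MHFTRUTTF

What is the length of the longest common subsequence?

Match M (X #3, Y #1); then H (X #5, Y #2); then U (X #10, Y #6); then T (X #11, Y #8) — 4 characters in the same relative order in both. The LCS DP gives dp[12][9] = 4, so this is optimal.

4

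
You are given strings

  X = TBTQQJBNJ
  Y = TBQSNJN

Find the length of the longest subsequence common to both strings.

5

Pick T at X[1]=Y[1], B at X[2]=Y[2], Q at X[4]=Y[3], J at X[6]=Y[6], N at X[8]=Y[7]; all 5 characters appear in both, in order, and the DP table's final entry dp[9][7] is also 5, so no common subsequence is longer.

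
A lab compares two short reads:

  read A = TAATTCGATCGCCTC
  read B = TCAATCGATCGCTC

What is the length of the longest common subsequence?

Match T [1,1]; then A [2,3]; then A [3,4]; then T [5,5]; then C [6,6]; then G [7,7]; then A [8,8]; then T [9,9]; then C [10,10]; then G [11,11]; then C [13,12]; then T [14,13]; then C [15,14] — 13 bases in the same relative order in both. dp[15][14] = 13 confirms this is the maximum.

13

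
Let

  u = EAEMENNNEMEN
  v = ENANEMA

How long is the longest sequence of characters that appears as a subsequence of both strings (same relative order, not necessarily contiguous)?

5

Let dp[i][j] be the LCS length of the first i characters of u and the first j characters of v. dp[i][j] = dp[i-1][j-1]+1 when the i-th and j-th characters match, else max(dp[i-1][j], dp[i][j-1]).
    ·  E  N  A  N  E  M  A
 ·  0  0  0  0  0  0  0  0
 E  0  1  1  1  1  1  1  1
 A  0  1  1  2  2  2  2  2
 E  0  1  1  2  2  3  3  3
 M  0  1  1  2  2  3  4  4
 E  0  1  1  2  2  3  4  4
 N  0  1  2  2  3  3  4  4
 N  0  1  2  2  3  3  4  4
 N  0  1  2  2  3  3  4  4
 E  0  1  2  2  3  4  4  4
 M  0  1  2  2  3  4  5  5
 E  0  1  2  2  3  4  5  5
 N  0  1  2  2  3  4  5  5
dp[12][7] = 5. One LCS (by backtracking along matches): EANEM.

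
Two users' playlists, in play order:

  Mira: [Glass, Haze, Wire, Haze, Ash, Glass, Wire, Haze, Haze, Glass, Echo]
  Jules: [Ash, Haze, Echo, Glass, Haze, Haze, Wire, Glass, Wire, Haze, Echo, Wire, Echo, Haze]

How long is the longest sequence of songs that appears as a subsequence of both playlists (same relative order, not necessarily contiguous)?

Taking Glass (Mira #1, Jules #4), then Haze (Mira #2, Jules #6), then Wire (Mira #3, Jules #7), then Glass (Mira #6, Jules #8), then Wire (Mira #7, Jules #9), then Haze (Mira #8, Jules #10), then Haze (Mira #9, Jules #14) gives a common subsequence of length 7. The LCS DP gives dp[11][14] = 7, so this is optimal.

7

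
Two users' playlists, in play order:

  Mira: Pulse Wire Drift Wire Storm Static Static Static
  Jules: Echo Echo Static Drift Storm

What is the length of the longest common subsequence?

One common subsequence of length 2: Drift [3,4], Storm [5,5]. Since dp[8][5] = 2, nothing longer is possible.

2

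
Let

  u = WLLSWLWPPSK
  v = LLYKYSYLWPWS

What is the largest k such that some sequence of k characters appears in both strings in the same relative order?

Pick L [2,1], then L [3,2], then S [4,6], then L [6,8], then W [7,9], then P [8,10], then S [10,12]; all 7 characters appear in both, in order, and the DP table's final entry dp[11][12] is also 7, so no common subsequence is longer.

7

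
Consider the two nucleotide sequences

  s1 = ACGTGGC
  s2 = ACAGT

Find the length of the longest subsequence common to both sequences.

Let dp[i][j] be the LCS length of the first i bases of s1 and the first j bases of s2. dp[i][j] = dp[i-1][j-1]+1 when the i-th and j-th bases match, else max(dp[i-1][j], dp[i][j-1]).
    ·  A  C  A  G  T
 ·  0  0  0  0  0  0
 A  0  1  1  1  1  1
 C  0  1  2  2  2  2
 G  0  1  2  2  3  3
 T  0  1  2  2  3  4
 G  0  1  2  2  3  4
 G  0  1  2  2  3  4
 C  0  1  2  2  3  4
dp[7][5] = 4. One LCS (by backtracking along matches): ACGT.

4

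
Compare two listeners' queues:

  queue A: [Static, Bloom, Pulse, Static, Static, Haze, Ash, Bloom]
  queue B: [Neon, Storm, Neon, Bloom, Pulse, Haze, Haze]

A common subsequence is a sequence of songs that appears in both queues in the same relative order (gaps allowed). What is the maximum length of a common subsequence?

3

One common subsequence of length 3: Bloom at queue A[2]=queue B[4], then Pulse at queue A[3]=queue B[5], then Haze at queue A[6]=queue B[7]. Since dp[8][7] = 3, nothing longer is possible.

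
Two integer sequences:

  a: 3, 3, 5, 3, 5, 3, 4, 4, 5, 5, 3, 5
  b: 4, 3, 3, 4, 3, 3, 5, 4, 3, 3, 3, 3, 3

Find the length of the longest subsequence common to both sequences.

6

Taking 3 [1,5], then 3 [2,6], then 5 [3,7], then 3 [4,11], then 3 [6,12], then 3 [11,13] gives a common subsequence of length 6, and the DP table's final entry dp[12][13] is also 6, so no common subsequence is longer.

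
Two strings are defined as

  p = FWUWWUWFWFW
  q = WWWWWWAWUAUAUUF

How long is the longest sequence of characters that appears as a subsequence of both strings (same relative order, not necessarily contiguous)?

6

Match W at p[2]=q[3]; then W at p[4]=q[4]; then W at p[5]=q[5]; then W at p[7]=q[6]; then W at p[9]=q[8]; then F at p[10]=q[15] — 6 characters in the same relative order in both. dp[11][15] = 6 confirms this is the maximum.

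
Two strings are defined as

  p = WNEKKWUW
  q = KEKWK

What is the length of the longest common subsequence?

Let dp[i][j] be the LCS length of the first i characters of p and the first j characters of q. dp[i][j] = dp[i-1][j-1]+1 when the i-th and j-th characters match, else max(dp[i-1][j], dp[i][j-1]).
    ·  K  E  K  W  K
 ·  0  0  0  0  0  0
 W  0  0  0  0  1  1
 N  0  0  0  0  1  1
 E  0  0  1  1  1  1
 K  0  1  1  2  2  2
 K  0  1  1  2  2  3
 W  0  1  1  2  3  3
 U  0  1  1  2  3  3
 W  0  1  1  2  3  3
dp[8][5] = 3. One LCS (by backtracking along matches): EKK.

3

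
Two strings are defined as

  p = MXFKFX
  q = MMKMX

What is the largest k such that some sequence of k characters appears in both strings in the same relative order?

Let dp[i][j] be the LCS length of the first i characters of p and the first j characters of q. dp[i][j] = dp[i-1][j-1]+1 when the i-th and j-th characters match, else max(dp[i-1][j], dp[i][j-1]).
    ·  M  M  K  M  X
 ·  0  0  0  0  0  0
 M  0  1  1  1  1  1
 X  0  1  1  1  1  2
 F  0  1  1  1  1  2
 K  0  1  1  2  2  2
 F  0  1  1  2  2  2
 X  0  1  1  2  2  3
dp[6][5] = 3. One LCS (by backtracking along matches): MKX.

3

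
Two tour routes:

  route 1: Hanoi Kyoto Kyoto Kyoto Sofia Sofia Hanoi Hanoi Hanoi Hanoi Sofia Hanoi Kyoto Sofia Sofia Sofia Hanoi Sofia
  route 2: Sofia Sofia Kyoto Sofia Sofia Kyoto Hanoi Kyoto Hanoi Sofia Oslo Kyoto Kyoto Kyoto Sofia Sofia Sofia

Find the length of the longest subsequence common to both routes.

10

Taking Kyoto (route 1 #4, route 2 #3) → Sofia (route 1 #5, route 2 #4) → Sofia (route 1 #6, route 2 #5) → Hanoi (route 1 #7, route 2 #7) → Hanoi (route 1 #10, route 2 #9) → Sofia (route 1 #11, route 2 #10) → Kyoto (route 1 #13, route 2 #14) → Sofia (route 1 #15, route 2 #15) → Sofia (route 1 #16, route 2 #16) → Sofia (route 1 #18, route 2 #17) gives a common subsequence of length 10, and the DP table's final entry dp[18][17] is also 10, so no common subsequence is longer.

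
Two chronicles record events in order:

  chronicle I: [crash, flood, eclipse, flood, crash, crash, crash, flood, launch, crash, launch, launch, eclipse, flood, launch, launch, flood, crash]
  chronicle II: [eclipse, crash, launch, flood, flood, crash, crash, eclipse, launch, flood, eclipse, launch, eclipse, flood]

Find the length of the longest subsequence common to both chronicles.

Match crash (chronicle I #1, chronicle II #2), flood (chronicle I #2, chronicle II #4), flood (chronicle I #4, chronicle II #5), crash (chronicle I #5, chronicle II #6), crash (chronicle I #6, chronicle II #7), flood (chronicle I #8, chronicle II #10), launch (chronicle I #12, chronicle II #12), eclipse (chronicle I #13, chronicle II #13), flood (chronicle I #17, chronicle II #14) — 9 events in the same relative order in both. dp[18][14] = 9 confirms this is the maximum.

9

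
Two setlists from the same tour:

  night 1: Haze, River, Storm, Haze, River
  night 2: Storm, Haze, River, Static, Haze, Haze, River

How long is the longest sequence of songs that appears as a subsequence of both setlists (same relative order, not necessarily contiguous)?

4

Taking Haze (night 1 #1, night 2 #2) → River (night 1 #2, night 2 #3) → Haze (night 1 #4, night 2 #6) → River (night 1 #5, night 2 #7) gives a common subsequence of length 4. The LCS DP gives dp[5][7] = 4, so this is optimal.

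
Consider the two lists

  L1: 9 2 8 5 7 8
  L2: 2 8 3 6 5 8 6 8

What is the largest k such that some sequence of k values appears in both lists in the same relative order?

4

Let dp[i][j] be the LCS length of the first i values of L1 and the first j values of L2. dp[i][j] = dp[i-1][j-1]+1 when the i-th and j-th values match, else max(dp[i-1][j], dp[i][j-1]).
    ·  2  8  3  6  5  8  6  8
 ·  0  0  0  0  0  0  0  0  0
 9  0  0  0  0  0  0  0  0  0
 2  0  1  1  1  1  1  1  1  1
 8  0  1  2  2  2  2  2  2  2
 5  0  1  2  2  2  3  3  3  3
 7  0  1  2  2  2  3  3  3  3
 8  0  1  2  2  2  3  4  4  4
dp[6][8] = 4. One LCS (by backtracking along matches): 2, 8, 5, 8.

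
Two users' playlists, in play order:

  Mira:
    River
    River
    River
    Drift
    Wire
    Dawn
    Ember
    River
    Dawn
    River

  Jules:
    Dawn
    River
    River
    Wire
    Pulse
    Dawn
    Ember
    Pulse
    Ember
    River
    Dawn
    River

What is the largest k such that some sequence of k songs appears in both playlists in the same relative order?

8

Taking River (Mira #2, Jules #2) → River (Mira #3, Jules #3) → Wire (Mira #5, Jules #4) → Dawn (Mira #6, Jules #6) → Ember (Mira #7, Jules #9) → River (Mira #8, Jules #10) → Dawn (Mira #9, Jules #11) → River (Mira #10, Jules #12) gives a common subsequence of length 8. The LCS DP gives dp[10][12] = 8, so this is optimal.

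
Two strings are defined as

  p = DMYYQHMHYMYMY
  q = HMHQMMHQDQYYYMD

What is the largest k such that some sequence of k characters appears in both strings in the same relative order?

7

Match M [2,2] → Q [5,4] → M [7,6] → H [8,7] → Y [9,12] → Y [11,13] → M [12,14] — 7 characters in the same relative order in both. dp[13][15] = 7 confirms this is the maximum.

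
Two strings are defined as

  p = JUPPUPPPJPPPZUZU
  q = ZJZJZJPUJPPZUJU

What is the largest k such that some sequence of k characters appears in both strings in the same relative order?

9

Pick J at p[1]=q[6]; then P at p[4]=q[7]; then U at p[5]=q[8]; then J at p[9]=q[9]; then P at p[11]=q[10]; then P at p[12]=q[11]; then Z at p[13]=q[12]; then U at p[14]=q[13]; then U at p[16]=q[15]; all 9 characters appear in both, in order. Since dp[16][15] = 9, nothing longer is possible.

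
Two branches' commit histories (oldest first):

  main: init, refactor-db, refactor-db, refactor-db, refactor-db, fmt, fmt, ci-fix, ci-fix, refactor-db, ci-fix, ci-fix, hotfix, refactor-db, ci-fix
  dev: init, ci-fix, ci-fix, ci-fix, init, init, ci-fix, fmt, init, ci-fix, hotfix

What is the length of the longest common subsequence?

6

One common subsequence of length 6: init at main[1]=dev[1]; then ci-fix at main[8]=dev[3]; then ci-fix at main[9]=dev[4]; then ci-fix at main[11]=dev[7]; then ci-fix at main[12]=dev[10]; then hotfix at main[13]=dev[11]. Since dp[15][11] = 6, nothing longer is possible.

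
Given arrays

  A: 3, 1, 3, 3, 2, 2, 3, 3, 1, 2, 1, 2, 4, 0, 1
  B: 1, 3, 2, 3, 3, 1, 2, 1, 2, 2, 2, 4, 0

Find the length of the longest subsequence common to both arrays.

Match 1 (A #2, B #1); then 3 (A #4, B #2); then 2 (A #6, B #3); then 3 (A #7, B #4); then 3 (A #8, B #5); then 1 (A #9, B #6); then 2 (A #10, B #7); then 1 (A #11, B #8); then 2 (A #12, B #11); then 4 (A #13, B #12); then 0 (A #14, B #13) — 11 values in the same relative order in both. The LCS DP gives dp[15][13] = 11, so this is optimal.

11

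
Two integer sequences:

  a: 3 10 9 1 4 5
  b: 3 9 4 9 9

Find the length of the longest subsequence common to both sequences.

3

Let dp[i][j] be the LCS length of the first i values of a and the first j values of b. dp[i][j] = dp[i-1][j-1]+1 when the i-th and j-th values match, else max(dp[i-1][j], dp[i][j-1]).
    ·  3  9  4  9  9
 ·  0  0  0  0  0  0
 3  0  1  1  1  1  1
10  0  1  1  1  1  1
 9  0  1  2  2  2  2
 1  0  1  2  2  2  2
 4  0  1  2  3  3  3
 5  0  1  2  3  3  3
dp[6][5] = 3. One LCS (by backtracking along matches): 3, 9, 4.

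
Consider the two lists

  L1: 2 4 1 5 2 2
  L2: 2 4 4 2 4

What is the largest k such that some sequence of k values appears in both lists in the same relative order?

3

Let dp[i][j] be the LCS length of the first i values of L1 and the first j values of L2. dp[i][j] = dp[i-1][j-1]+1 when the i-th and j-th values match, else max(dp[i-1][j], dp[i][j-1]).
    ·  2  4  4  2  4
 ·  0  0  0  0  0  0
 2  0  1  1  1  1  1
 4  0  1  2  2  2  2
 1  0  1  2  2  2  2
 5  0  1  2  2  2  2
 2  0  1  2  2  3  3
 2  0  1  2  2  3  3
dp[6][5] = 3. One LCS (by backtracking along matches): 2, 4, 2.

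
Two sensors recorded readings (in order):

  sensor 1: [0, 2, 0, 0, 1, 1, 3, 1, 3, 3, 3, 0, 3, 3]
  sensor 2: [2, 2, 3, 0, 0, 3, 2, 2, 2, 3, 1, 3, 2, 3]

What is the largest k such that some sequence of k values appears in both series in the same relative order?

7

Pick 2 at sensor 1[2]=sensor 2[2] → 0 at sensor 1[3]=sensor 2[4] → 0 at sensor 1[4]=sensor 2[5] → 3 at sensor 1[7]=sensor 2[10] → 1 at sensor 1[8]=sensor 2[11] → 3 at sensor 1[9]=sensor 2[12] → 3 at sensor 1[14]=sensor 2[14]; all 7 values appear in both, in order. The LCS DP gives dp[14][14] = 7, so this is optimal.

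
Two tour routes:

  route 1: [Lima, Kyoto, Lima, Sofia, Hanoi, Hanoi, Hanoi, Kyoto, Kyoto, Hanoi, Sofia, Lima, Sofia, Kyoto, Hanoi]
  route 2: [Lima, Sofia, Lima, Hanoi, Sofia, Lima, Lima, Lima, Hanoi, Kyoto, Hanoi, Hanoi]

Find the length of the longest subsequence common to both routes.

7

Match Lima at route 1[1]=route 2[1], Lima at route 1[3]=route 2[3], Sofia at route 1[4]=route 2[5], Hanoi at route 1[7]=route 2[9], Kyoto at route 1[9]=route 2[10], Hanoi at route 1[10]=route 2[11], Hanoi at route 1[15]=route 2[12] — 7 stops in the same relative order in both. dp[15][12] = 7 confirms this is the maximum.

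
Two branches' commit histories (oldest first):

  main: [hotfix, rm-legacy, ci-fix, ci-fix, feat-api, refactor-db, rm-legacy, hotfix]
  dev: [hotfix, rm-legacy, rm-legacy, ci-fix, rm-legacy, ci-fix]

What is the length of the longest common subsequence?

4

One common subsequence of length 4: hotfix (main #1, dev #1) → rm-legacy (main #2, dev #3) → ci-fix (main #3, dev #4) → ci-fix (main #4, dev #6). Since dp[8][6] = 4, nothing longer is possible.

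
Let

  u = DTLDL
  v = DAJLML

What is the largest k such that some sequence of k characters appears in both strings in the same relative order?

3

Taking D [1,1], then L [3,4], then L [5,6] gives a common subsequence of length 3. The LCS DP gives dp[5][6] = 3, so this is optimal.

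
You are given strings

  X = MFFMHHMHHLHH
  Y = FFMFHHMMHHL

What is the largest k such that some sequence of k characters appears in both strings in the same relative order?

Pick F (X #2, Y #1), then F (X #3, Y #2), then M (X #4, Y #3), then H (X #5, Y #5), then H (X #6, Y #6), then M (X #7, Y #8), then H (X #8, Y #9), then H (X #9, Y #10), then L (X #10, Y #11); all 9 characters appear in both, in order. Since dp[12][11] = 9, nothing longer is possible.

9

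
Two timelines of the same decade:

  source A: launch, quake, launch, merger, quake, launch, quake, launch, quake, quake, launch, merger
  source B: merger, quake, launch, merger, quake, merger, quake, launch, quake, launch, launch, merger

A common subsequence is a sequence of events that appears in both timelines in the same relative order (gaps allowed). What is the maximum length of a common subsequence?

9

Taking launch [1,3], quake [2,5], merger [4,6], quake [5,7], launch [6,8], quake [7,9], launch [8,10], launch [11,11], merger [12,12] gives a common subsequence of length 9. Since dp[12][12] = 9, nothing longer is possible.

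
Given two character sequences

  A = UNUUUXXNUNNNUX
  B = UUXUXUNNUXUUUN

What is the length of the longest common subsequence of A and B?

9

Match U at A[1]=B[1], U at A[3]=B[2], U at A[5]=B[4], X at A[7]=B[5], U at A[9]=B[6], N at A[11]=B[7], N at A[12]=B[8], U at A[13]=B[9], X at A[14]=B[10] — 9 characters in the same relative order in both, and the DP table's final entry dp[14][14] is also 9, so no common subsequence is longer.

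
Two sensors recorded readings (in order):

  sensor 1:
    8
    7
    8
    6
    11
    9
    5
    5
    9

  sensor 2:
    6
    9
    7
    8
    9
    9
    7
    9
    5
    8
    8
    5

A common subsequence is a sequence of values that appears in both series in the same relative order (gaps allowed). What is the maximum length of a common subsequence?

One common subsequence of length 5: 8 [1,4], then 7 [2,7], then 9 [6,8], then 5 [7,9], then 5 [8,12]. Since dp[9][12] = 5, nothing longer is possible.

5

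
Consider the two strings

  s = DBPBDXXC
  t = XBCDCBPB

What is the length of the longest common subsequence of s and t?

One common subsequence of length 4: D (s #1, t #4), B (s #2, t #6), P (s #3, t #7), B (s #4, t #8). The LCS DP gives dp[8][8] = 4, so this is optimal.

4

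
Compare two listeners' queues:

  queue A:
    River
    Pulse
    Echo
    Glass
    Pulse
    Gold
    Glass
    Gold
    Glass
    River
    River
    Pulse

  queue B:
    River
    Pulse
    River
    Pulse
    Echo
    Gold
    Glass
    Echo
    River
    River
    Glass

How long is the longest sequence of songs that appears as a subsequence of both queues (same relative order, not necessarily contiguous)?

7

One common subsequence of length 7: River (queue A #1, queue B #3) → Pulse (queue A #2, queue B #4) → Echo (queue A #3, queue B #5) → Gold (queue A #6, queue B #6) → Glass (queue A #7, queue B #7) → River (queue A #10, queue B #9) → River (queue A #11, queue B #10). The LCS DP gives dp[12][11] = 7, so this is optimal.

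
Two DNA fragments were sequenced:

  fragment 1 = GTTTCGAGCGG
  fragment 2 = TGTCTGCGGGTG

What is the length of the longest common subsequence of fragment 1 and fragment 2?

Taking G (fragment 1 #1, fragment 2 #2), T (fragment 1 #2, fragment 2 #3), T (fragment 1 #3, fragment 2 #5), C (fragment 1 #5, fragment 2 #7), G (fragment 1 #6, fragment 2 #8), G (fragment 1 #8, fragment 2 #9), G (fragment 1 #10, fragment 2 #10), G (fragment 1 #11, fragment 2 #12) gives a common subsequence of length 8. dp[11][12] = 8 confirms this is the maximum.

8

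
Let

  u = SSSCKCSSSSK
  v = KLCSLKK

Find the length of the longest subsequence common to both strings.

4

Pick K [5,1]; then C [6,3]; then S [7,4]; then K [11,7]; all 4 characters appear in both, in order. Since dp[11][7] = 4, nothing longer is possible.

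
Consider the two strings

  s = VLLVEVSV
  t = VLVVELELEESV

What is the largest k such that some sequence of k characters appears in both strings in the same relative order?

One common subsequence of length 6: V (s #1, t #4), then L (s #2, t #6), then L (s #3, t #8), then E (s #5, t #10), then S (s #7, t #11), then V (s #8, t #12), and the DP table's final entry dp[8][12] is also 6, so no common subsequence is longer.

6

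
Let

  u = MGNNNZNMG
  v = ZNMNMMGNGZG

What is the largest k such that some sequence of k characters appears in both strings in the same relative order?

Pick M (u #1, v #6); then G (u #2, v #7); then N (u #3, v #8); then Z (u #6, v #10); then G (u #9, v #11); all 5 characters appear in both, in order. dp[9][11] = 5 confirms this is the maximum.

5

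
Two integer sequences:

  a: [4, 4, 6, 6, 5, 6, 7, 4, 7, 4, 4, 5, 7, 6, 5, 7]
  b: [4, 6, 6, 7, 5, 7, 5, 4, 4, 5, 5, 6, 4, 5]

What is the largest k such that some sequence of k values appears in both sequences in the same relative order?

10

Match 4 (a #2, b #1); then 6 (a #3, b #2); then 6 (a #4, b #3); then 5 (a #5, b #5); then 7 (a #7, b #6); then 4 (a #8, b #8); then 4 (a #10, b #9); then 5 (a #12, b #11); then 6 (a #14, b #12); then 5 (a #15, b #14) — 10 values in the same relative order in both. dp[16][14] = 10 confirms this is the maximum.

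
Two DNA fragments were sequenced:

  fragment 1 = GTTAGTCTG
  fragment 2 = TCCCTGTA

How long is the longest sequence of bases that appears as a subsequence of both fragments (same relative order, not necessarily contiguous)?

4

Match T [2,1], T [3,5], G [5,6], T [6,7] — 4 bases in the same relative order in both. Since dp[9][8] = 4, nothing longer is possible.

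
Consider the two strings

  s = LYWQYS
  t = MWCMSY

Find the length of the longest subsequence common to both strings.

2

Pick W (s #3, t #2), then Y (s #5, t #6); all 2 characters appear in both, in order. Since dp[6][6] = 2, nothing longer is possible.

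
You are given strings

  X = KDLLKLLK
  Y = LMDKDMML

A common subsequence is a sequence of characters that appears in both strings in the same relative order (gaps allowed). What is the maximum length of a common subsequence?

Let dp[i][j] be the LCS length of the first i characters of X and the first j characters of Y. dp[i][j] = dp[i-1][j-1]+1 when the i-th and j-th characters match, else max(dp[i-1][j], dp[i][j-1]).
    ·  L  M  D  K  D  M  M  L
 ·  0  0  0  0  0  0  0  0  0
 K  0  0  0  0  1  1  1  1  1
 D  0  0  0  1  1  2  2  2  2
 L  0  1  1  1  1  2  2  2  3
 L  0  1  1  1  1  2  2  2  3
 K  0  1  1  1  2  2  2  2  3
 L  0  1  1  1  2  2  2  2  3
 L  0  1  1  1  2  2  2  2  3
 K  0  1  1  1  2  2  2  2  3
dp[8][8] = 3. One LCS (by backtracking along matches): KDL.

3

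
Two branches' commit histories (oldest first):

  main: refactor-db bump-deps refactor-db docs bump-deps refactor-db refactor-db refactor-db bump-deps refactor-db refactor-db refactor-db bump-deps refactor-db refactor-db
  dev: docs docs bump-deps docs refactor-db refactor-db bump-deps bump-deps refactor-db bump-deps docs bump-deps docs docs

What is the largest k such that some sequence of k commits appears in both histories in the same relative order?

7

One common subsequence of length 7: bump-deps (main #2, dev #3), docs (main #4, dev #4), refactor-db (main #6, dev #5), refactor-db (main #7, dev #6), refactor-db (main #8, dev #9), bump-deps (main #9, dev #10), bump-deps (main #13, dev #12). The LCS DP gives dp[15][14] = 7, so this is optimal.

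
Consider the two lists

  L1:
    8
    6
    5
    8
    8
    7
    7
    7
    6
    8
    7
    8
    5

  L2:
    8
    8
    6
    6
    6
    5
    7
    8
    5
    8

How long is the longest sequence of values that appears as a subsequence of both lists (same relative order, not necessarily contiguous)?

Let dp[i][j] be the LCS length of the first i values of L1 and the first j values of L2. dp[i][j] = dp[i-1][j-1]+1 when the i-th and j-th values match, else max(dp[i-1][j], dp[i][j-1]).
    ·  8  8  6  6  6  5  7  8  5  8
 ·  0  0  0  0  0  0  0  0  0  0  0
 8  0  1  1  1  1  1  1  1  1  1  1
 6  0  1  1  2  2  2  2  2  2  2  2
 5  0  1  1  2  2  2  3  3  3  3  3
 8  0  1  2  2  2  2  3  3  4  4  4
 8  0  1  2  2  2  2  3  3  4  4  5
 7  0  1  2  2  2  2  3  4  4  4  5
 7  0  1  2  2  2  2  3  4  4  4  5
 7  0  1  2  2  2  2  3  4  4  4  5
 6  0  1  2  3  3  3  3  4  4  4  5
 8  0  1  2  3  3  3  3  4  5  5  5
 7  0  1  2  3  3  3  3  4  5  5  5
 8  0  1  2  3  3  3  3  4  5  5  6
 5  0  1  2  3  3  3  4  4  5  6  6
dp[13][10] = 6. One LCS (by backtracking along matches): 8, 6, 5, 7, 8, 8.

6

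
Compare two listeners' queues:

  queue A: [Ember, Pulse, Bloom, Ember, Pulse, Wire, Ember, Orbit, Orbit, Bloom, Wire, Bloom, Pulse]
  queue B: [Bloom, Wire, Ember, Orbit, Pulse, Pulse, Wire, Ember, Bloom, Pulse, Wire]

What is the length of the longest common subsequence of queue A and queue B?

7

Match Ember (queue A #1, queue B #3); then Pulse (queue A #2, queue B #5); then Pulse (queue A #5, queue B #6); then Wire (queue A #6, queue B #7); then Ember (queue A #7, queue B #8); then Bloom (queue A #10, queue B #9); then Wire (queue A #11, queue B #11) — 7 songs in the same relative order in both. dp[13][11] = 7 confirms this is the maximum.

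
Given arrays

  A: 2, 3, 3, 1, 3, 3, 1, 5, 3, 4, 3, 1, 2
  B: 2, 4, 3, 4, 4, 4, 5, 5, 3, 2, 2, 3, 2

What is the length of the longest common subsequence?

Match 2 [1,1]; then 3 [2,3]; then 5 [8,8]; then 3 [9,9]; then 3 [11,12]; then 2 [13,13] — 6 values in the same relative order in both. The LCS DP gives dp[13][13] = 6, so this is optimal.

6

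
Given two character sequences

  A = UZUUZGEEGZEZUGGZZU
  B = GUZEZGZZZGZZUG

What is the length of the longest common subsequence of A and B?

Pick U (A #1, B #2), Z (A #2, B #3), Z (A #5, B #5), G (A #6, B #6), Z (A #10, B #8), Z (A #12, B #9), G (A #15, B #10), Z (A #16, B #11), Z (A #17, B #12), U (A #18, B #13); all 10 characters appear in both, in order. Since dp[18][14] = 10, nothing longer is possible.

10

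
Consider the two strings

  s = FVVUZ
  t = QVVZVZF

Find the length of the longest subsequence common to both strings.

Let dp[i][j] be the LCS length of the first i characters of s and the first j characters of t. dp[i][j] = dp[i-1][j-1]+1 when the i-th and j-th characters match, else max(dp[i-1][j], dp[i][j-1]).
    ·  Q  V  V  Z  V  Z  F
 ·  0  0  0  0  0  0  0  0
 F  0  0  0  0  0  0  0  1
 V  0  0  1  1  1  1  1  1
 V  0  0  1  2  2  2  2  2
 U  0  0  1  2  2  2  2  2
 Z  0  0  1  2  3  3  3  3
dp[5][7] = 3. One LCS (by backtracking along matches): VVZ.

3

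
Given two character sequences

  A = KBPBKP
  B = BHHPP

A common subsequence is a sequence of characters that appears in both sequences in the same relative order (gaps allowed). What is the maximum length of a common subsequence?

Let dp[i][j] be the LCS length of the first i characters of A and the first j characters of B. dp[i][j] = dp[i-1][j-1]+1 when the i-th and j-th characters match, else max(dp[i-1][j], dp[i][j-1]).
    ·  B  H  H  P  P
 ·  0  0  0  0  0  0
 K  0  0  0  0  0  0
 B  0  1  1  1  1  1
 P  0  1  1  1  2  2
 B  0  1  1  1  2  2
 K  0  1  1  1  2  2
 P  0  1  1  1  2  3
dp[6][5] = 3. One LCS (by backtracking along matches): BPP.

3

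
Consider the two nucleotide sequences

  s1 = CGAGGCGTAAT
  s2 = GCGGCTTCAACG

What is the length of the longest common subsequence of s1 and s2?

7

One common subsequence of length 7: C [1,2], then G [4,3], then G [5,4], then C [6,5], then T [8,7], then A [9,9], then A [10,10]. The LCS DP gives dp[11][12] = 7, so this is optimal.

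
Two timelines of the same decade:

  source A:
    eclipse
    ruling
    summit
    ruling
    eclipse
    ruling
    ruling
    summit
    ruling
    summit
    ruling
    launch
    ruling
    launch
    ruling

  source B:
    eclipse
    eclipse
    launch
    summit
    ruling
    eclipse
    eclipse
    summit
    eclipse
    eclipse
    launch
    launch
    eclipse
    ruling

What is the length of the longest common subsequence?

8

Taking eclipse at source A[1]=source B[2] → summit at source A[3]=source B[4] → ruling at source A[4]=source B[5] → eclipse at source A[5]=source B[7] → summit at source A[8]=source B[8] → launch at source A[12]=source B[11] → launch at source A[14]=source B[12] → ruling at source A[15]=source B[14] gives a common subsequence of length 8. The LCS DP gives dp[15][14] = 8, so this is optimal.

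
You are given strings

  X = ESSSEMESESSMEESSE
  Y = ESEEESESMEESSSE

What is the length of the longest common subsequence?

13

Taking E (X #1, Y #1), S (X #2, Y #2), E (X #5, Y #4), E (X #7, Y #5), S (X #8, Y #6), E (X #9, Y #7), S (X #11, Y #8), M (X #12, Y #9), E (X #13, Y #10), E (X #14, Y #11), S (X #15, Y #13), S (X #16, Y #14), E (X #17, Y #15) gives a common subsequence of length 13. The LCS DP gives dp[17][15] = 13, so this is optimal.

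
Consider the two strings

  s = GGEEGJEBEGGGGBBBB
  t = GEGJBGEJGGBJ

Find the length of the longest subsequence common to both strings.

9

Pick G [2,1], then E [4,2], then G [5,3], then J [6,4], then B [8,5], then E [9,7], then G [12,9], then G [13,10], then B [14,11]; all 9 characters appear in both, in order. Since dp[17][12] = 9, nothing longer is possible.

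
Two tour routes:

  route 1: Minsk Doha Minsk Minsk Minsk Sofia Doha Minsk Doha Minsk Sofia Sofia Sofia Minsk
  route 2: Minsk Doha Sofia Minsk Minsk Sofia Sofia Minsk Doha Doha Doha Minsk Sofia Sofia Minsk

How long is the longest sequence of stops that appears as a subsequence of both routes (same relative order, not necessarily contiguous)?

One common subsequence of length 11: Minsk at route 1[1]=route 2[1], then Doha at route 1[2]=route 2[2], then Minsk at route 1[3]=route 2[4], then Minsk at route 1[4]=route 2[5], then Minsk at route 1[5]=route 2[8], then Doha at route 1[7]=route 2[10], then Doha at route 1[9]=route 2[11], then Minsk at route 1[10]=route 2[12], then Sofia at route 1[12]=route 2[13], then Sofia at route 1[13]=route 2[14], then Minsk at route 1[14]=route 2[15]. dp[14][15] = 11 confirms this is the maximum.

11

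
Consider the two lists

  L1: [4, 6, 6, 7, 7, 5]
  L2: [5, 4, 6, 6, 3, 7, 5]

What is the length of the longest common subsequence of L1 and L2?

5

Let dp[i][j] be the LCS length of the first i values of L1 and the first j values of L2. dp[i][j] = dp[i-1][j-1]+1 when the i-th and j-th values match, else max(dp[i-1][j], dp[i][j-1]).
    ·  5  4  6  6  3  7  5
 ·  0  0  0  0  0  0  0  0
 4  0  0  1  1  1  1  1  1
 6  0  0  1  2  2  2  2  2
 6  0  0  1  2  3  3  3  3
 7  0  0  1  2  3  3  4  4
 7  0  0  1  2  3  3  4  4
 5  0  1  1  2  3  3  4  5
dp[6][7] = 5. One LCS (by backtracking along matches): 4, 6, 6, 7, 5.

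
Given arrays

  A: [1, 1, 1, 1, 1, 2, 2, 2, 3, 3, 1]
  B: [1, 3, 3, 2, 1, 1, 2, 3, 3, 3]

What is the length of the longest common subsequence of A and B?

6

Match 1 at A[1]=B[1] → 1 at A[4]=B[5] → 1 at A[5]=B[6] → 2 at A[6]=B[7] → 3 at A[9]=B[9] → 3 at A[10]=B[10] — 6 values in the same relative order in both. The LCS DP gives dp[11][10] = 6, so this is optimal.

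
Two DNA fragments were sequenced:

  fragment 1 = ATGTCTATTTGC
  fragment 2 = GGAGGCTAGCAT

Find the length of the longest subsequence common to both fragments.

7

Pick A (fragment 1 #1, fragment 2 #3), G (fragment 1 #3, fragment 2 #5), C (fragment 1 #5, fragment 2 #6), T (fragment 1 #6, fragment 2 #7), A (fragment 1 #7, fragment 2 #8), G (fragment 1 #11, fragment 2 #9), C (fragment 1 #12, fragment 2 #10); all 7 bases appear in both, in order, and the DP table's final entry dp[12][12] is also 7, so no common subsequence is longer.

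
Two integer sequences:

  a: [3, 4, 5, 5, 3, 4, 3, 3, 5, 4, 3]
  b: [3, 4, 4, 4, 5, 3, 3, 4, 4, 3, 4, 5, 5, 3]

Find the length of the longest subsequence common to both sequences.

8

Pick 3 [1,1] → 4 [2,4] → 5 [3,5] → 3 [5,7] → 4 [6,9] → 3 [7,10] → 5 [9,13] → 3 [11,14]; all 8 values appear in both, in order, and the DP table's final entry dp[11][14] is also 8, so no common subsequence is longer.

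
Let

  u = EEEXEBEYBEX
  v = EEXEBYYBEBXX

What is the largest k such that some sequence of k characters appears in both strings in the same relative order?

Match E [2,1]; then E [3,2]; then X [4,3]; then E [5,4]; then B [6,5]; then Y [8,7]; then B [9,8]; then E [10,9]; then X [11,12] — 9 characters in the same relative order in both, and the DP table's final entry dp[11][12] is also 9, so no common subsequence is longer.

9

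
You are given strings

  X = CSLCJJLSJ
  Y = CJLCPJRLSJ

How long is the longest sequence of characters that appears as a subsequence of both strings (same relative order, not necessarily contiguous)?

7

One common subsequence of length 7: C at X[1]=Y[1]; then L at X[3]=Y[3]; then C at X[4]=Y[4]; then J at X[5]=Y[6]; then L at X[7]=Y[8]; then S at X[8]=Y[9]; then J at X[9]=Y[10]. dp[9][10] = 7 confirms this is the maximum.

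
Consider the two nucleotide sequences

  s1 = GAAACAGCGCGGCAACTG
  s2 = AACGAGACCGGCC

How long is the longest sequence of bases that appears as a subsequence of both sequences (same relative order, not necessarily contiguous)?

One common subsequence of length 11: A at s1[3]=s2[1] → A at s1[4]=s2[2] → C at s1[5]=s2[3] → A at s1[6]=s2[5] → G at s1[7]=s2[6] → C at s1[8]=s2[8] → C at s1[10]=s2[9] → G at s1[11]=s2[10] → G at s1[12]=s2[11] → C at s1[13]=s2[12] → C at s1[16]=s2[13], and the DP table's final entry dp[18][13] is also 11, so no common subsequence is longer.

11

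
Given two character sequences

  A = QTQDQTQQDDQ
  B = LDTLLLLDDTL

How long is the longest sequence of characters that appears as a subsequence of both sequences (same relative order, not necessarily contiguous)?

Let dp[i][j] be the LCS length of the first i characters of A and the first j characters of B. dp[i][j] = dp[i-1][j-1]+1 when the i-th and j-th characters match, else max(dp[i-1][j], dp[i][j-1]).
    ·  L  D  T  L  L  L  L  D  D  T  L
 ·  0  0  0  0  0  0  0  0  0  0  0  0
 Q  0  0  0  0  0  0  0  0  0  0  0  0
 T  0  0  0  1  1  1  1  1  1  1  1  1
 Q  0  0  0  1  1  1  1  1  1  1  1  1
 D  0  0  1  1  1  1  1  1  2  2  2  2
 Q  0  0  1  1  1  1  1  1  2  2  2  2
 T  0  0  1  2  2  2  2  2  2  2  3  3
 Q  0  0  1  2  2  2  2  2  2  2  3  3
 Q  0  0  1  2  2  2  2  2  2  2  3  3
 D  0  0  1  2  2  2  2  2  3  3  3  3
 D  0  0  1  2  2  2  2  2  3  4  4  4
 Q  0  0  1  2  2  2  2  2  3  4  4  4
dp[11][11] = 4. One LCS (by backtracking along matches): DTDD.

4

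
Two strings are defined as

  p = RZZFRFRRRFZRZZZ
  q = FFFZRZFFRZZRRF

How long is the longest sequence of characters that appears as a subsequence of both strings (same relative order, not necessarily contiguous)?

8

One common subsequence of length 8: R [1,5] → Z [3,6] → F [4,7] → F [6,8] → R [7,9] → R [8,12] → R [9,13] → F [10,14]. The LCS DP gives dp[15][14] = 8, so this is optimal.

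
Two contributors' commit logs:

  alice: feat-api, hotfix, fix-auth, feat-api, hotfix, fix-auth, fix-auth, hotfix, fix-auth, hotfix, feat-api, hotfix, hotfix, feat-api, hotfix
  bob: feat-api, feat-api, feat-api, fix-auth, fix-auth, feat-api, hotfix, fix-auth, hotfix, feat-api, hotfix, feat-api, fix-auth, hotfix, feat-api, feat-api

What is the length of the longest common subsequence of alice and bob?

11

One common subsequence of length 11: feat-api (alice #1, bob #2), then feat-api (alice #4, bob #3), then fix-auth (alice #6, bob #4), then fix-auth (alice #7, bob #5), then hotfix (alice #8, bob #7), then fix-auth (alice #9, bob #8), then hotfix (alice #10, bob #9), then feat-api (alice #11, bob #10), then hotfix (alice #12, bob #11), then hotfix (alice #13, bob #14), then feat-api (alice #14, bob #16). Since dp[15][16] = 11, nothing longer is possible.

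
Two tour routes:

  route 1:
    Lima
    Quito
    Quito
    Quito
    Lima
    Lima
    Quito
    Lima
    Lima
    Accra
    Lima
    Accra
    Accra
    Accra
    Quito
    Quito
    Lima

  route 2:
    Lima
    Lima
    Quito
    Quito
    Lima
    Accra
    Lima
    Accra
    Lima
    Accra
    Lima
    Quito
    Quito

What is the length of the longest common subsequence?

10

Pick Lima [1,2]; then Quito [3,3]; then Quito [4,4]; then Lima [5,5]; then Lima [6,7]; then Lima [9,9]; then Accra [10,10]; then Lima [11,11]; then Quito [15,12]; then Quito [16,13]; all 10 stops appear in both, in order. Since dp[17][13] = 10, nothing longer is possible.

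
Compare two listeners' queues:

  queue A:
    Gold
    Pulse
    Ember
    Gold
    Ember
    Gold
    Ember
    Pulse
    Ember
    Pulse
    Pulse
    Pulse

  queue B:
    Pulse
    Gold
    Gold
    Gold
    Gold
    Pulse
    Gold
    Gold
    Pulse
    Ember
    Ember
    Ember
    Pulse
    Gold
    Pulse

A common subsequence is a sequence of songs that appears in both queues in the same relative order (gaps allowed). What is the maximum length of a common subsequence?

One common subsequence of length 8: Gold (queue A #1, queue B #5), Pulse (queue A #2, queue B #6), Gold (queue A #4, queue B #8), Ember (queue A #5, queue B #10), Ember (queue A #7, queue B #11), Ember (queue A #9, queue B #12), Pulse (queue A #10, queue B #13), Pulse (queue A #12, queue B #15). Since dp[12][15] = 8, nothing longer is possible.

8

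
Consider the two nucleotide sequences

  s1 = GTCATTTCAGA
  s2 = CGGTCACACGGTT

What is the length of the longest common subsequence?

One common subsequence of length 7: G at s1[1]=s2[3] → T at s1[2]=s2[4] → C at s1[3]=s2[5] → A at s1[4]=s2[6] → C at s1[8]=s2[7] → A at s1[9]=s2[8] → G at s1[10]=s2[11]. Since dp[11][13] = 7, nothing longer is possible.

7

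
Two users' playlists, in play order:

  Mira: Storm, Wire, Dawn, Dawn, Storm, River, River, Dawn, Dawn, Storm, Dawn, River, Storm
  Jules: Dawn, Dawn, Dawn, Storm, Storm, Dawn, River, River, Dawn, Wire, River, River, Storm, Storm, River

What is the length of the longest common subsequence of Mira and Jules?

Taking Dawn [3,2] → Dawn [4,3] → Storm [5,5] → River [6,7] → River [7,8] → Dawn [8,9] → Storm [10,14] → River [12,15] gives a common subsequence of length 8. The LCS DP gives dp[13][15] = 8, so this is optimal.

8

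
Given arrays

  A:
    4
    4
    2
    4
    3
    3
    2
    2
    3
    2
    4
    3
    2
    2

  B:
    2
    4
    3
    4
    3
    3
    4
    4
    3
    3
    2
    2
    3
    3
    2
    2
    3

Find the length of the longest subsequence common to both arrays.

Taking 4 (A #1, B #4) → 4 (A #2, B #7) → 4 (A #4, B #8) → 3 (A #5, B #9) → 3 (A #6, B #10) → 2 (A #7, B #11) → 2 (A #8, B #12) → 3 (A #9, B #13) → 3 (A #12, B #14) → 2 (A #13, B #15) → 2 (A #14, B #16) gives a common subsequence of length 11. dp[14][17] = 11 confirms this is the maximum.

11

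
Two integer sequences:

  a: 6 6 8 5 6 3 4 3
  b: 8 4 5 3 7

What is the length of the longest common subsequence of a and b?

3

Taking 8 (a #3, b #1), 5 (a #4, b #3), 3 (a #6, b #4) gives a common subsequence of length 3. The LCS DP gives dp[8][5] = 3, so this is optimal.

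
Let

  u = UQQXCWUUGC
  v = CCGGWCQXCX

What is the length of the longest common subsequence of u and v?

Taking Q [3,7], then X [4,8], then C [5,9] gives a common subsequence of length 3. The LCS DP gives dp[10][10] = 3, so this is optimal.

3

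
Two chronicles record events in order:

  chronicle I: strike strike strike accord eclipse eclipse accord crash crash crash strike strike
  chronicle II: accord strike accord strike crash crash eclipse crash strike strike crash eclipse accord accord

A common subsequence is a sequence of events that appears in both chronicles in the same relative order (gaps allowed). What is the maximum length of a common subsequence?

Match strike [1,2], then strike [3,4], then crash [8,5], then crash [9,6], then crash [10,8], then strike [11,9], then strike [12,10] — 7 events in the same relative order in both. Since dp[12][14] = 7, nothing longer is possible.

7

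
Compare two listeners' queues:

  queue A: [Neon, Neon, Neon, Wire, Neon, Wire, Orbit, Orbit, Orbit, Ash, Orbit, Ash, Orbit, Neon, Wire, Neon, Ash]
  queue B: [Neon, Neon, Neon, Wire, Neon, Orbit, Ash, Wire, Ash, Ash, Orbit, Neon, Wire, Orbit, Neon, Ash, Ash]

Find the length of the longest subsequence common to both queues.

Taking Neon [1,1], then Neon [2,2], then Neon [3,3], then Wire [4,4], then Neon [5,5], then Wire [6,8], then Ash [10,9], then Ash [12,10], then Orbit [13,11], then Neon [14,12], then Wire [15,13], then Neon [16,15], then Ash [17,17] gives a common subsequence of length 13. The LCS DP gives dp[17][17] = 13, so this is optimal.

13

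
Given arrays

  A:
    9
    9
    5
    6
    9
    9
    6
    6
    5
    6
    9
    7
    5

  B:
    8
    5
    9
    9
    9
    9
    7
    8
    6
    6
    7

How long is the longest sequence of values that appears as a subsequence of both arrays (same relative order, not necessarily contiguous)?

7

Pick 9 (A #1, B #3) → 9 (A #2, B #4) → 9 (A #5, B #5) → 9 (A #6, B #6) → 6 (A #8, B #9) → 6 (A #10, B #10) → 7 (A #12, B #11); all 7 values appear in both, in order. The LCS DP gives dp[13][11] = 7, so this is optimal.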